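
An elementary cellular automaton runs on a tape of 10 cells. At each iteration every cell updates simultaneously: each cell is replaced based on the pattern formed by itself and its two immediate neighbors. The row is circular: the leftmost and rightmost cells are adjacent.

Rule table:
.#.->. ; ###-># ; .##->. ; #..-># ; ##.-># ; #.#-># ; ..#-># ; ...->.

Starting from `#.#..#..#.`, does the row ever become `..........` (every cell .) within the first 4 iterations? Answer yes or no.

no

.#.##.##.#
#.#.##.##.
.#.#.##.##
#.#.#.##.#
iteration 4 is #.#.#.##.#, still not uniform .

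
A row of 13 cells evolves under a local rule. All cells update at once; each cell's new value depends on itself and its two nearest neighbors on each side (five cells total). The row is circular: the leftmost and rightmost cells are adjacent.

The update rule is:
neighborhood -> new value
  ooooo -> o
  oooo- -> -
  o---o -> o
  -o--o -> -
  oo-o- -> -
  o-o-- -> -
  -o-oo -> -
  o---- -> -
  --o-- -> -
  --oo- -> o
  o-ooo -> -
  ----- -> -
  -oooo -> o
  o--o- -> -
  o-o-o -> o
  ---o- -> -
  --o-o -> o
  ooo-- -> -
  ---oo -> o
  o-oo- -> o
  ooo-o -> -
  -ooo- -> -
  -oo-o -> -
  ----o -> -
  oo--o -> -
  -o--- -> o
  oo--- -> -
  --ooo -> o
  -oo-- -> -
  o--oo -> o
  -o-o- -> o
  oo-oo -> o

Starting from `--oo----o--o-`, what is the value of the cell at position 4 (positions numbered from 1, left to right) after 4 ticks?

-

ooo---------o
o----------oo
----------oo-
---------oo--
position 4 holds -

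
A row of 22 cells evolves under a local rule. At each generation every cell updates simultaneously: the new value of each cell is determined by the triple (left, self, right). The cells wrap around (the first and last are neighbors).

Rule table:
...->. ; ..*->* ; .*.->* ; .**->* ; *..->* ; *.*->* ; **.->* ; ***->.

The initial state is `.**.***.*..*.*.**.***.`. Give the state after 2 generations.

....***...........***.

*****.*************.**
....***...........***.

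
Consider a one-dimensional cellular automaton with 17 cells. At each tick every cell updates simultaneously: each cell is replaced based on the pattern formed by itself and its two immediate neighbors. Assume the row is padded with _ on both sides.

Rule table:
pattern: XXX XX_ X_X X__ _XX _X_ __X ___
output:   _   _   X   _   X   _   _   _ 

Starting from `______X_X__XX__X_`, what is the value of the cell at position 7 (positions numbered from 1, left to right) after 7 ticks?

_______X___X_____
_________________
_________________  (fixed point — unchanged through tick 7)
position 7 holds _

_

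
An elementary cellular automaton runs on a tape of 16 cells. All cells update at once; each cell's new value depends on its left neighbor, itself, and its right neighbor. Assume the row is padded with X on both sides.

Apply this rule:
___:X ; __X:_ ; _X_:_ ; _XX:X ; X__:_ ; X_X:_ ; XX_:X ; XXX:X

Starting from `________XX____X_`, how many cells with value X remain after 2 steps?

_XXXXXX_XX_XX___
_XXXXXX_XX_XX_X_
count of X: 11

11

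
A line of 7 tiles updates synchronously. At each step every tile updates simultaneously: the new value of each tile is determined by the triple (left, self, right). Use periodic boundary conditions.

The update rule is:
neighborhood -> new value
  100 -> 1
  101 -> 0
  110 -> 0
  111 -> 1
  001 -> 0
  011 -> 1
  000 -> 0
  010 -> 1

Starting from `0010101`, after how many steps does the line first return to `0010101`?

2

1010101
0010101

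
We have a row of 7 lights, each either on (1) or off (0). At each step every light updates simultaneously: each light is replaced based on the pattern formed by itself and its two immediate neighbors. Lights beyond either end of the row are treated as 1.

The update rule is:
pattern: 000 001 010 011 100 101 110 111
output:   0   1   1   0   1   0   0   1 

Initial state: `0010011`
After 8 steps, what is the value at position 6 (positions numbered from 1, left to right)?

1111101
1111000
1110101
1100100
1011111
0001111
1010111
0010011
position 6 holds 1

1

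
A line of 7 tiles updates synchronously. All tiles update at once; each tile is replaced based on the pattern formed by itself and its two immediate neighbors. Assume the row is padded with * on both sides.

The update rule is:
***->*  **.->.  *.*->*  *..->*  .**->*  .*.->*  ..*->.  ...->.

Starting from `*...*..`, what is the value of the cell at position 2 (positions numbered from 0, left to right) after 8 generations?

.*..**.
***.*.*
**.****
*.*****
.******
*******
*******  (fixed point — unchanged through generation 8)
position 2 holds *

*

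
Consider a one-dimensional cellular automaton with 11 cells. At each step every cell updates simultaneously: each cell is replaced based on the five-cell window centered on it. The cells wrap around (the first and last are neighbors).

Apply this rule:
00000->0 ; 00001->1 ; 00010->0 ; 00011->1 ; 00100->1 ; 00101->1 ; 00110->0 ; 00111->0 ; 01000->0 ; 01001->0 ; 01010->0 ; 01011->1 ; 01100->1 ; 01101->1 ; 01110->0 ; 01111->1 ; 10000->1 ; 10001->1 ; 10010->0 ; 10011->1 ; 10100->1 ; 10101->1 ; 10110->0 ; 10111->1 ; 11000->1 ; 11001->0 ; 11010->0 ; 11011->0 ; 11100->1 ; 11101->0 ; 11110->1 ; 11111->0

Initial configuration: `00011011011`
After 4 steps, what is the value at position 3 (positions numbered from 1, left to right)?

0

11101001001
11001001010
01001001011
01001001101
position 3 holds 0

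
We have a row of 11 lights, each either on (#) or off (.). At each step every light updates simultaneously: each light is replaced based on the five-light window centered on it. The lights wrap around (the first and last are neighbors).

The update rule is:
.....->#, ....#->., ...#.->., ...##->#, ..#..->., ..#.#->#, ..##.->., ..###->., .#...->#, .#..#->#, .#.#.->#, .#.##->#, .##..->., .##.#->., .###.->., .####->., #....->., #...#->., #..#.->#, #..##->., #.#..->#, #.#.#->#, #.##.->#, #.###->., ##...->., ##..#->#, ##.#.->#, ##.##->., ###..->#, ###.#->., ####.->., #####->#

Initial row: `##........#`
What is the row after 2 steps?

#.#.....###

.#..####.#.
#.#.....###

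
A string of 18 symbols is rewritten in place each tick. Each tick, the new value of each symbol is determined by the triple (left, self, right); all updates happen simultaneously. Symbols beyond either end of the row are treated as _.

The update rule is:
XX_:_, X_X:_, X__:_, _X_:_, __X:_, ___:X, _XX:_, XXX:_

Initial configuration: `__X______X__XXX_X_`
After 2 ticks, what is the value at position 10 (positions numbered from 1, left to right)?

X

tick 1: X___XXXX__________
tick 2: __X______XXXXXXXXX
position 10 holds X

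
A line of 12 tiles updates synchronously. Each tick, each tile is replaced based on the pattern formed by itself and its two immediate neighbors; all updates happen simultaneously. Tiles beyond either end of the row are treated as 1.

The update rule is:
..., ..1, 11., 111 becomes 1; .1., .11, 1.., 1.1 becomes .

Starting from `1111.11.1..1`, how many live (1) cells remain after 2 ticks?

1111..1...1.
1111.1..11..
count of 1: 7

7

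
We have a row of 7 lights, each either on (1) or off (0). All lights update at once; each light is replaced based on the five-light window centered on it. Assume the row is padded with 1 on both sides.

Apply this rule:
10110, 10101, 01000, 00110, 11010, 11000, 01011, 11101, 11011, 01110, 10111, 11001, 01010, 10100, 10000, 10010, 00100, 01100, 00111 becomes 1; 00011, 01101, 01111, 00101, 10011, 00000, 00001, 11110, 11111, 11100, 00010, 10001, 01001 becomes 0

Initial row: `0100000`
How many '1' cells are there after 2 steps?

1

1111000
0000100
count of 1: 1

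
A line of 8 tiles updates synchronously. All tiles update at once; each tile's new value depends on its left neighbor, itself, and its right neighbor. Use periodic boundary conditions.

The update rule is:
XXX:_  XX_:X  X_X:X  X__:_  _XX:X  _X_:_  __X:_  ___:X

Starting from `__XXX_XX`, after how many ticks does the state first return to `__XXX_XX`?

4

__X_XXXX
___XX__X
_X_XX___
__XXX_XX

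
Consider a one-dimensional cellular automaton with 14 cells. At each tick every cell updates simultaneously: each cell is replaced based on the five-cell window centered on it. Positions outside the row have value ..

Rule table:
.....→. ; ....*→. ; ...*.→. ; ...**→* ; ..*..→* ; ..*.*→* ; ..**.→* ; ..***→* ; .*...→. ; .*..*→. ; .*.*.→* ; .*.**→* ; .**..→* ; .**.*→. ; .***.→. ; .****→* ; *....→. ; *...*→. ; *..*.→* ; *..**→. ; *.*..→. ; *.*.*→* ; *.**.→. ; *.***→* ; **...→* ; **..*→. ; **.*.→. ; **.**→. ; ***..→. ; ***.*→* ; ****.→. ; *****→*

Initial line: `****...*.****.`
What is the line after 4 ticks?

*...*..*.*.*..

**..*..****..*
**.**..**...**
*...*..***.***
*...*..*.*.*..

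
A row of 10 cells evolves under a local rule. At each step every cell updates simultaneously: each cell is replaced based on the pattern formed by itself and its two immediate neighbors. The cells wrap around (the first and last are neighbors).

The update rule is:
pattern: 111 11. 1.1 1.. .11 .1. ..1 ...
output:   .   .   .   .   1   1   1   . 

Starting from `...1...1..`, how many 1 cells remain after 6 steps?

..11..11..
.11..11...
11..11....
1..11....1
..11....11
.11....11.
count of 1: 4

4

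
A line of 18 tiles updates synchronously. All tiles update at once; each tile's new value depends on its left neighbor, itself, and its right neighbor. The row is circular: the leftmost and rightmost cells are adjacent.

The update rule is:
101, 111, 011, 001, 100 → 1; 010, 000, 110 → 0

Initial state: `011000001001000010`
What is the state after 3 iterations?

010101011010110111

iteration 1: 110100010110100101
iteration 2: 101010101101011011
iteration 3: 010101011010110111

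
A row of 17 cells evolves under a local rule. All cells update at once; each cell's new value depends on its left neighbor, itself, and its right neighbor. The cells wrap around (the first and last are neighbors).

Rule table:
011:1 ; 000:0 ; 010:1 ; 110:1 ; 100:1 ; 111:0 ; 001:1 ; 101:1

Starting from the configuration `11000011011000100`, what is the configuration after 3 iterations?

11100111111101111
00111100000111000
01100110001101100

01100110001101100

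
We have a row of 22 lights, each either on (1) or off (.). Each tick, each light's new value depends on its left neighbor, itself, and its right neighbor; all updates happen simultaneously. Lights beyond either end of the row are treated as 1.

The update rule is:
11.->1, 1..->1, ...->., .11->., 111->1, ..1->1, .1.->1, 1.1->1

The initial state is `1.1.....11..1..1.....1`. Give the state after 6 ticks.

111111111.111.11111111

tick 1: 1111...1.11111111...1.
tick 2: 11111.111.11111111.111
tick 3: 111111.111.11111111.11
tick 4: 1111111.111.11111111.1
tick 5: 11111111.111.11111111.
tick 6: 111111111.111.11111111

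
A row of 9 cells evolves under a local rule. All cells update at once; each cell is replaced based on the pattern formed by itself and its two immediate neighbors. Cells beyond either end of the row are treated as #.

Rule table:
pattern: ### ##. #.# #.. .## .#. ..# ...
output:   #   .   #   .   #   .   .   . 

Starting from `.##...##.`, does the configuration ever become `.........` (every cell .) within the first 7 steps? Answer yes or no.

##....#.#
#......##
.......##
.......##  (fixed point — unchanged through step 7)
step 7 is .......##, still not uniform .

no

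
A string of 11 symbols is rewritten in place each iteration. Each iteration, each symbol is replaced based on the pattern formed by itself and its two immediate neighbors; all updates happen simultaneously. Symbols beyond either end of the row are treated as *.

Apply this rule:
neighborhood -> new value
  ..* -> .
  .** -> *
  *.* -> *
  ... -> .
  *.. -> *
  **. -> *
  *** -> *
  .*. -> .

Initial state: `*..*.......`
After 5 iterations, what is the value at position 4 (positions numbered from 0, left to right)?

**..*......
***..*.....
****..*....
*****..*...
******..*..
position 4 holds *

*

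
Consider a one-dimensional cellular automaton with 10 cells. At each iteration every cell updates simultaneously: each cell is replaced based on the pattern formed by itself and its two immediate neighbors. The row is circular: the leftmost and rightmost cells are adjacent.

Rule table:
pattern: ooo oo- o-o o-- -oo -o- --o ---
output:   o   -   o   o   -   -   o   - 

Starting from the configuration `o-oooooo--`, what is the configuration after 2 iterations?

-o-oooo-oo
o-o-oo-o--

o-o-oo-o--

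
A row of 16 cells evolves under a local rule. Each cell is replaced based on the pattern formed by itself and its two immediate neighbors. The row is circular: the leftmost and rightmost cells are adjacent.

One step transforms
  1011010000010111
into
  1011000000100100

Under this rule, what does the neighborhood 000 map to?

At position 7 the neighborhood is 000; the next row has 0 there.

0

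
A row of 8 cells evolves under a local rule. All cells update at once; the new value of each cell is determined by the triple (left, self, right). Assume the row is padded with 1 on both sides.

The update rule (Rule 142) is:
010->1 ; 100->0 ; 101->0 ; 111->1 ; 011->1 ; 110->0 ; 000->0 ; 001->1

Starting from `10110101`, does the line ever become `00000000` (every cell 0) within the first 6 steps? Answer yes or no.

00100101
01101101
01001001
01011011
01010011
01010111
step 6 is 01010111, still not uniform 0

no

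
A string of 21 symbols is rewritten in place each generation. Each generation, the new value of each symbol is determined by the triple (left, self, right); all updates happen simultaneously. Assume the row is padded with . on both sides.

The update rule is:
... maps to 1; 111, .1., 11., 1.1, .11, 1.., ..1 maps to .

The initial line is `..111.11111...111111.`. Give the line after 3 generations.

1...........1........
..111111111...1111111
1...........1........

1...........1........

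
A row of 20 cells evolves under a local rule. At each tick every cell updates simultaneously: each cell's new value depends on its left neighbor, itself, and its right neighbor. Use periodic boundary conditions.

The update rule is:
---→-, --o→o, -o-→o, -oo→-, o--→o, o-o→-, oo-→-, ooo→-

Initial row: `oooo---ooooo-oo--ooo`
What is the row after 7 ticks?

----o-o--------oo---
---oo-oo------o--o--
--o-----o----oooooo-
-ooo---ooo--o------o
----o-o---oooo----oo
o--oo-oo-o----o--o--
ooo------oo--ooooooo

ooo------oo--ooooooo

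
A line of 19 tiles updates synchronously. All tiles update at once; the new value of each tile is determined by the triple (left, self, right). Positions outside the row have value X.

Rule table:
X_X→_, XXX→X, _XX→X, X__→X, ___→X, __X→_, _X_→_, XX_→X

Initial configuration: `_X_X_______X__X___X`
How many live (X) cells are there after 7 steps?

16

____XXXXXX__X__XX_X
XXX_XXXXXXX__X_XX_X
XXX_XXXXXXXX___XX_X
XXX_XXXXXXXXXX_XX_X
XXX_XXXXXXXXXX_XX_X  (fixed point — unchanged through step 7)
count of X: 16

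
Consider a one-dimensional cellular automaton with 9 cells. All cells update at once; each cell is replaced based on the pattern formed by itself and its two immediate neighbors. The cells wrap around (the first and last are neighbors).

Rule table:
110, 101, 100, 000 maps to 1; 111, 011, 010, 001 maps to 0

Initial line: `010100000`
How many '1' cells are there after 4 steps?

001011111
100100001
110011100
011000110
count of 1: 4

4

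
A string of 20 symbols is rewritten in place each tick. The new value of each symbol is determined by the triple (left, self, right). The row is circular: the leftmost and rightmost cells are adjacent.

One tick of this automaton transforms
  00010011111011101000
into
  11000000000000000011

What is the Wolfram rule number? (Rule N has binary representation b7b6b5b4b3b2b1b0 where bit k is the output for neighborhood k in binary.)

position 7: 111 → 0  (bit 7 = 0)
position 10: 110 → 0  (bit 6 = 0)
position 11: 101 → 0  (bit 5 = 0)
position 4: 100 → 0  (bit 4 = 0)
position 6: 011 → 0  (bit 3 = 0)
position 3: 010 → 0  (bit 2 = 0)
position 2: 001 → 0  (bit 1 = 0)
position 0: 000 → 1  (bit 0 = 1)
bits b7..b0 = 00000001 = 1

1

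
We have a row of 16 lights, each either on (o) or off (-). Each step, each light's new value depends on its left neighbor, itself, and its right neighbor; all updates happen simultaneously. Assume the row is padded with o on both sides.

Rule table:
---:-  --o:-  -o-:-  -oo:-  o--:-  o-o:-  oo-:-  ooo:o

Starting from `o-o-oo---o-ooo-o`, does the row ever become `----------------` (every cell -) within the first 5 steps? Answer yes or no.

yes

step 1: ------------o---
step 2: ----------------
all cells are - at step 2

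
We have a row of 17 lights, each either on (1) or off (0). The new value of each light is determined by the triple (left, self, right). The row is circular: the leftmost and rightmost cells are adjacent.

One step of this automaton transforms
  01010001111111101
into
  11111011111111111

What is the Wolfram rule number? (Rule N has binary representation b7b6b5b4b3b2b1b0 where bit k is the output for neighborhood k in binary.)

254

position 8: 111 → 1  (bit 7 = 1)
position 14: 110 → 1  (bit 6 = 1)
position 0: 101 → 1  (bit 5 = 1)
position 4: 100 → 1  (bit 4 = 1)
position 7: 011 → 1  (bit 3 = 1)
position 1: 010 → 1  (bit 2 = 1)
position 6: 001 → 1  (bit 1 = 1)
position 5: 000 → 0  (bit 0 = 0)
bits b7..b0 = 11111110 = 254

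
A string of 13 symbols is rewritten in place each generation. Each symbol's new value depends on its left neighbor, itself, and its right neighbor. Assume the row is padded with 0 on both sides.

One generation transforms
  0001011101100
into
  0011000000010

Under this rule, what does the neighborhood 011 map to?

At position 5 the neighborhood is 011; the next row has 0 there.

0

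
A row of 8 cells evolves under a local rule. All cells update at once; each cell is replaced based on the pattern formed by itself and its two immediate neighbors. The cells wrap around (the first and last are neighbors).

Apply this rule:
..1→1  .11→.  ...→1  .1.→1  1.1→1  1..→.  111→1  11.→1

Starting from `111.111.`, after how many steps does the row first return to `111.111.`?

4

.111.111
1.111.11
11.111.1
111.111.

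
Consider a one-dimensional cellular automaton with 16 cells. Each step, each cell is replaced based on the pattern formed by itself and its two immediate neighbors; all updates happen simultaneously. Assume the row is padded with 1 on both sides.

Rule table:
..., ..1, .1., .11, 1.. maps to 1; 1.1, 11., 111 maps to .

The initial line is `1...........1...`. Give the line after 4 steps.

.111111111111111
.1..............
.111111111111111  (repeats step 1; period 2)
step 4: .1..............

.1..............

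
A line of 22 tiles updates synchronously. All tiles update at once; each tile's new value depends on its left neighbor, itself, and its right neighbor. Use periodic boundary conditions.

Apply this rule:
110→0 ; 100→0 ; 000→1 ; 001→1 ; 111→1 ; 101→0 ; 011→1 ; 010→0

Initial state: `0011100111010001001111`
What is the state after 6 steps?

0111001111001111001110

step 1: 0111001110000110011110
step 2: 1110011100111100111100
step 3: 1100111001111001111001
step 4: 1001110011110011110011
step 5: 0011100111100111100111
step 6: 0111001111001111001110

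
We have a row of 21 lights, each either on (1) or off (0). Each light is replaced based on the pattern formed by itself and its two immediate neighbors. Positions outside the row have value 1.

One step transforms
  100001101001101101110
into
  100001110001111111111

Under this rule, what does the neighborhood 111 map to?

At position 18 the neighborhood is 111; the next row has 1 there.

1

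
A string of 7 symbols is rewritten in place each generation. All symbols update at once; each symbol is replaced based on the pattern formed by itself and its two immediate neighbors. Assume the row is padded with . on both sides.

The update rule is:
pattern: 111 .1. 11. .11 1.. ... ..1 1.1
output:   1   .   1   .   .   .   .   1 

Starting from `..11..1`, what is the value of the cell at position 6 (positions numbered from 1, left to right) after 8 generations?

.

generation 1: ...1...
generation 2: .......
generation 3: .......  (fixed point — unchanged through generation 8)
position 6 holds .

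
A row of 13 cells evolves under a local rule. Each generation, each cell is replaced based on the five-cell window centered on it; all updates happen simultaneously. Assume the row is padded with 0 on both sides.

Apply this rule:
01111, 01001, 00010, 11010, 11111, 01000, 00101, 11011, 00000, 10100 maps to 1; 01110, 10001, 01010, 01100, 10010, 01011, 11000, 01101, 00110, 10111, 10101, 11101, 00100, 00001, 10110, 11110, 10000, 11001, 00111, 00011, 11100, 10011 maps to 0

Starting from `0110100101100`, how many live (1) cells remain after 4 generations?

8

generation 1: 0001110100000
generation 2: 1000001110111
generation 3: 0101000001000
generation 4: 1101101010101
count of 1: 8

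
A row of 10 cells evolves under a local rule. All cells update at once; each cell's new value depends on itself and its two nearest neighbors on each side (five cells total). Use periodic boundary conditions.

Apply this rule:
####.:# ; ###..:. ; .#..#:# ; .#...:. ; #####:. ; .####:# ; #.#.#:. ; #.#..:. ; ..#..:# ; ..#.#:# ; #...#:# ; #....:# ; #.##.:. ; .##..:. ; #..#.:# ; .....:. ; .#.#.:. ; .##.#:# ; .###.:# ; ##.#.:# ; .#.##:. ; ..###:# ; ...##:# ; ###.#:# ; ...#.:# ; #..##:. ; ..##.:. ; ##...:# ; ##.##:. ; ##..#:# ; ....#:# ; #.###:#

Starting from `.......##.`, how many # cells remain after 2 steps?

5

step 1: #....##..#
step 2: .####..#..
count of #: 5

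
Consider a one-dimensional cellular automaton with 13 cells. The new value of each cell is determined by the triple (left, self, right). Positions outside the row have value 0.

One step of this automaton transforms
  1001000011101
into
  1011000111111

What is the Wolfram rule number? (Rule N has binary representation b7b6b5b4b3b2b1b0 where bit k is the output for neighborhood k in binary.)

238

position 9: 111 → 1  (bit 7 = 1)
position 10: 110 → 1  (bit 6 = 1)
position 11: 101 → 1  (bit 5 = 1)
position 1: 100 → 0  (bit 4 = 0)
position 8: 011 → 1  (bit 3 = 1)
position 0: 010 → 1  (bit 2 = 1)
position 2: 001 → 1  (bit 1 = 1)
position 5: 000 → 0  (bit 0 = 0)
bits b7..b0 = 11101110 = 238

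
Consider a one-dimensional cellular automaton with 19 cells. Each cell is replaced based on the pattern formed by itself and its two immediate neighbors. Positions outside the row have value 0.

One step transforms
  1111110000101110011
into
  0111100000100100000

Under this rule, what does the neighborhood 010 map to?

1

At position 10 the neighborhood is 010; the next row has 1 there.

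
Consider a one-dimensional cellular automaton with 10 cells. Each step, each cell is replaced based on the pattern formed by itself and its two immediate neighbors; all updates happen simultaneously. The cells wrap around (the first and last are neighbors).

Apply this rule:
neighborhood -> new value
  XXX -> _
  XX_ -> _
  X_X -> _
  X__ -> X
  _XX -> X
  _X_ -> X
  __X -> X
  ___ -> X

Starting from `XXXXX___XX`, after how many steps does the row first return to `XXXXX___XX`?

_____XXXX_
XXXXXX___X
______XXXX
XXXXXXX___
X______XXX
_XXXXXXX__
XX______XX
__XXXXXXX_
XXX______X
___XXXXXXX
XXXX______
X___XXXXXX
_XXXX_____
XX___XXXXX
__XXXX____
XXX___XXXX
___XXXX___
XXXX___XXX
____XXXX__
XXXXX___XX

20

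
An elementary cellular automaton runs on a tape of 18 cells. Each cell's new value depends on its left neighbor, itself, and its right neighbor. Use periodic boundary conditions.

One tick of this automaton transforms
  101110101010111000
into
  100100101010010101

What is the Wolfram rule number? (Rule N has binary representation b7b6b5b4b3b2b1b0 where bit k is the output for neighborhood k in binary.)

150

position 3: 111 → 1  (bit 7 = 1)
position 4: 110 → 0  (bit 6 = 0)
position 1: 101 → 0  (bit 5 = 0)
position 15: 100 → 1  (bit 4 = 1)
position 2: 011 → 0  (bit 3 = 0)
position 0: 010 → 1  (bit 2 = 1)
position 17: 001 → 1  (bit 1 = 1)
position 16: 000 → 0  (bit 0 = 0)
bits b7..b0 = 10010110 = 150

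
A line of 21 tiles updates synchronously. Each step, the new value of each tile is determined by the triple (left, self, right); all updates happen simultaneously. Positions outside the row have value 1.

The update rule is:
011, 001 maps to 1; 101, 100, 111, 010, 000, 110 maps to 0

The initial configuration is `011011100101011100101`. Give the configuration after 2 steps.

000100010000100010011

step 1: 010010001000010001001
step 2: 000100010000100010011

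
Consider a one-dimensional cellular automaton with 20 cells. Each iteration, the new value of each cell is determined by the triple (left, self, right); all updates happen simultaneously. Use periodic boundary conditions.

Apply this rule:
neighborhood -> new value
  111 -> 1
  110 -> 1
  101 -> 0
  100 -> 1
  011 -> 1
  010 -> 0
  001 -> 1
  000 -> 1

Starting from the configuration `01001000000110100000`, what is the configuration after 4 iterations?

10110111111110011111
10110111111111111111
10110111111111111111  (fixed point — unchanged through iteration 4)

10110111111111111111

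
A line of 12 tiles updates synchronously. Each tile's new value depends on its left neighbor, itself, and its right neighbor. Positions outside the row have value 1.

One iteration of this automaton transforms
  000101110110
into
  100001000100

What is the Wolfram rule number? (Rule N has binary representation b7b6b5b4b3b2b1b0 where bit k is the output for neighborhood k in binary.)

position 6: 111 → 0  (bit 7 = 0)
position 7: 110 → 0  (bit 6 = 0)
position 4: 101 → 0  (bit 5 = 0)
position 0: 100 → 1  (bit 4 = 1)
position 5: 011 → 1  (bit 3 = 1)
position 3: 010 → 0  (bit 2 = 0)
position 2: 001 → 0  (bit 1 = 0)
position 1: 000 → 0  (bit 0 = 0)
bits b7..b0 = 00011000 = 24

24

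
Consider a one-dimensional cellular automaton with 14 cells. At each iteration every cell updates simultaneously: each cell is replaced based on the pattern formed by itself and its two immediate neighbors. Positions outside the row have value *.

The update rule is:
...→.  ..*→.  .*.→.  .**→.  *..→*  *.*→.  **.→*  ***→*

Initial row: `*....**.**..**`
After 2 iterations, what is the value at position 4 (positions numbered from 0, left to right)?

.

**....*..**..*
***....*..**..
position 4 holds .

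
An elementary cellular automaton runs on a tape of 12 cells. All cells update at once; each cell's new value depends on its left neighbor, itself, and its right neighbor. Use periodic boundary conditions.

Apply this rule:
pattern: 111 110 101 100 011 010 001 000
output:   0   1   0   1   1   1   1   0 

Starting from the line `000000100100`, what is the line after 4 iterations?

iteration 1: 000001111110
iteration 2: 000011000011
iteration 3: 100111100111
iteration 4: 111100111100

111100111100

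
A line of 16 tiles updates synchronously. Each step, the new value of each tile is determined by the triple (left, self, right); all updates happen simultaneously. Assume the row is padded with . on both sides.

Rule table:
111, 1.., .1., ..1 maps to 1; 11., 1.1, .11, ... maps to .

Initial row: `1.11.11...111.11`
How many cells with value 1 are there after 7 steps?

6

step 1: 1......1.1.1....
step 2: 11....11.1.11...
step 3: ..1..1...1...1..
step 4: .111111.111.111.
step 5: 1.1111...1...1.1
step 6: 1..11.1.111.11.1
step 7: 111...1..1.....1
count of 1: 6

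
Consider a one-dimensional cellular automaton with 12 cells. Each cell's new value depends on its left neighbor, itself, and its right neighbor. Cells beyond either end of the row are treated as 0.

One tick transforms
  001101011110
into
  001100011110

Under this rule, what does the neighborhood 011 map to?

At position 2 the neighborhood is 011; the next row has 1 there.

1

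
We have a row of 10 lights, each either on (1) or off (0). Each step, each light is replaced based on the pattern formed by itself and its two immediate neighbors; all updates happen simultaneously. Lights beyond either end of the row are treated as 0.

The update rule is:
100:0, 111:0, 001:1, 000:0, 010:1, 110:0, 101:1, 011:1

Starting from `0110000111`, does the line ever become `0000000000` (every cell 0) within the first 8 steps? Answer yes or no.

no

1100001100
1000011000
1000110000
1001100000
1011000000
1110000000
1000000000
1000000000
step 8 is 1000000000, still not uniform 0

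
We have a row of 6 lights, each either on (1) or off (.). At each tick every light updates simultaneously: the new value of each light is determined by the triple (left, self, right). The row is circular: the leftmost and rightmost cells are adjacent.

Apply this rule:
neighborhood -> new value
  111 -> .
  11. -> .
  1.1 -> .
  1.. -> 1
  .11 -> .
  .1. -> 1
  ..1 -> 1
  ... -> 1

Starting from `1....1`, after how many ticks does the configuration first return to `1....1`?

.1111.
1....1

2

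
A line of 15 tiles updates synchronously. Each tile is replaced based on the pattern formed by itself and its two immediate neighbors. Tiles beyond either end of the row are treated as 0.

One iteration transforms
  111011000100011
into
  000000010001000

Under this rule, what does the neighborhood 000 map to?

At position 7 the neighborhood is 000; the next row has 1 there.

1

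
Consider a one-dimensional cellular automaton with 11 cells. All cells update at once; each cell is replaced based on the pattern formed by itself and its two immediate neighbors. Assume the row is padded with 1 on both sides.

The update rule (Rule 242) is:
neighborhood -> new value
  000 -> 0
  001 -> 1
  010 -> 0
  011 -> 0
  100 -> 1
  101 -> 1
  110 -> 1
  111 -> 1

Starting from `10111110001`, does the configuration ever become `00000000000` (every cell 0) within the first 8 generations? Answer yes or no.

11011111010
11101111101
11110111110
11111011111
11111101111
11111110111
11111111011
11111111101
generation 8 is 11111111101, still not uniform 0

no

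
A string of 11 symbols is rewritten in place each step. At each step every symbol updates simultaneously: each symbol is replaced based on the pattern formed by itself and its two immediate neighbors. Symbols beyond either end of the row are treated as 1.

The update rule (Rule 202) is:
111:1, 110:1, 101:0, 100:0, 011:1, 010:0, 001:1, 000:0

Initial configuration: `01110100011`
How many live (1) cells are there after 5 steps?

9

01110000111
01110001111
01110011111
01110111111
01110111111
count of 1: 9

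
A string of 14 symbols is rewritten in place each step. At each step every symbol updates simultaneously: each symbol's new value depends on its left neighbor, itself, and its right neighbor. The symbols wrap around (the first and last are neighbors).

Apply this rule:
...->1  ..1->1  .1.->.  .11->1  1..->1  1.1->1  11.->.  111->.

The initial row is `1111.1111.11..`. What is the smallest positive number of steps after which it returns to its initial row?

28

step 1: 1...11...11.11
step 2: .1111.1111.11.
step 3: 11...11...11.1
step 4: ..1111.1111.11
step 5: 111...11...11.
step 6: 1..1111.1111.1
step 7: .111...11...11
step 8: 11..1111.1111.
step 9: 1.111...11...1
step 10: .11..1111.1111
step 11: 11.111...11...
step 12: 1.11..1111.111
step 13: .11.111...11..
step 14: 11.11..1111.11
step 15: ..11.111...11.
step 16: 111.11..1111.1
step 17: ...11.111...11
step 18: 1111.11..1111.
step 19: 1...11.111...1
step 20: .1111.11..1111
step 21: 11...11.111...
step 22: 1.1111.11..111
step 23: .11...11.111..
step 24: 11.1111.11..11
step 25: ..11...11.111.
step 26: 111.1111.11..1
step 27: ...11...11.111
step 28: 1111.1111.11..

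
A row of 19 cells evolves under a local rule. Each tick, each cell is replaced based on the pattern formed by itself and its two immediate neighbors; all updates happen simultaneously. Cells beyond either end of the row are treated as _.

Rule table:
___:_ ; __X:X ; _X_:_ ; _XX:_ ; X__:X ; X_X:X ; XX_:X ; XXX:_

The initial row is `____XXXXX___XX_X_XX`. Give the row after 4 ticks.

tick 1: ___X____XX_X_XX_X_X
tick 2: __X_X__X_XX_X_XX_X_
tick 3: _X_X_XX_X_XX_X_XX_X
tick 4: X_X_X_XX_X_XX_X_XX_

X_X_X_XX_X_XX_X_XX_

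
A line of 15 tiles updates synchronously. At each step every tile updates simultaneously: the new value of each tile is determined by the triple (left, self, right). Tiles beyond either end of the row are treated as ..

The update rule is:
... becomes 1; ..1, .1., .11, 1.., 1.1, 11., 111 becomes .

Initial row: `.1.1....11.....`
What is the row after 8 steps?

1111....11.....

.....11....1111
1111....11.....
.....11....1111  (repeats step 1; period 2)
step 8: 1111....11.....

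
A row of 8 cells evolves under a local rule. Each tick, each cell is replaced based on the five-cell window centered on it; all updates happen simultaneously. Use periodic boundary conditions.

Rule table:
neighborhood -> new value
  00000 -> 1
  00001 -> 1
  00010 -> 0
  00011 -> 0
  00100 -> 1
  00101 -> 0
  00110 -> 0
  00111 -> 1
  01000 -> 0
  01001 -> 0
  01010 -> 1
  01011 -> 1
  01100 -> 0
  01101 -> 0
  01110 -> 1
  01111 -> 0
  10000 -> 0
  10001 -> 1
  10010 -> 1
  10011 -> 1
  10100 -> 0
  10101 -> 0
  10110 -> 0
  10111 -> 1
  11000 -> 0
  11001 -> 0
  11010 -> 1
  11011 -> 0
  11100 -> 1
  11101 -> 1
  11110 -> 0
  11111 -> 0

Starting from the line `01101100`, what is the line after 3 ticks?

01100110

00000001
00111101
01100110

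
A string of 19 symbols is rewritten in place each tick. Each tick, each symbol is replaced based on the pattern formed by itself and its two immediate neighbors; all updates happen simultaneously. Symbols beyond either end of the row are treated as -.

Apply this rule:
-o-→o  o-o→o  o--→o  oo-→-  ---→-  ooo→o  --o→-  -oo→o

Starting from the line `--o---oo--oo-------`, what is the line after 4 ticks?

--oooooooooo-ooo---

tick 1: --oo--o-o-o-o------
tick 2: --o-o-oooooooo-----
tick 3: --ooooooooooo-o----
tick 4: --oooooooooo-ooo---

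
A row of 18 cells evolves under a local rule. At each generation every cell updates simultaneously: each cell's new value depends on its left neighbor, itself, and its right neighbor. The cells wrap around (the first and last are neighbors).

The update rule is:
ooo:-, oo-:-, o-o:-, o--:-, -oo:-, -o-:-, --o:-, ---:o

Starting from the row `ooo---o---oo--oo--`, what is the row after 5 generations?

generation 1: ----o---o---------
generation 2: ooo---o---oooooooo
generation 3: ----o---o---------  (repeats generation 1; period 2)
generation 5: ----o---o---------

----o---o---------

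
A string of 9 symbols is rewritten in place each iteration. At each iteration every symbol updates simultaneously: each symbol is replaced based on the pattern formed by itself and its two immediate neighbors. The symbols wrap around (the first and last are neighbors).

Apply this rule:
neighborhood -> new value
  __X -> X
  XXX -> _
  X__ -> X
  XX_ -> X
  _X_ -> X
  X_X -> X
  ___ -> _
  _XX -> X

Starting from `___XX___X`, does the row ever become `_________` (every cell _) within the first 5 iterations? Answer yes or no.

iteration 1: X_XXXX_XX
iteration 2: XXX__XXX_
iteration 3: X_XXXX_XX  (repeats iteration 1; period 2)
iteration 5: X_XXXX_XX
iteration 5 is X_XXXX_XX, still not uniform _

no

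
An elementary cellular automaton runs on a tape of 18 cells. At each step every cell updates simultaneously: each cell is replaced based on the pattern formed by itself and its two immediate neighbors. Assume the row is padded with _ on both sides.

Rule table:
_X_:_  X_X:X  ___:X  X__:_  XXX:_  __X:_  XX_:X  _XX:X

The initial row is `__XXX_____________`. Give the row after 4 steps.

X__XX_XXX______X_X

step 1: X_X_X_XXXXXXXXXXXX
step 2: _X_X_XX__________X
step 3: __X_XXX_XXXXXXXX__
step 4: X__XX_XXX______X_X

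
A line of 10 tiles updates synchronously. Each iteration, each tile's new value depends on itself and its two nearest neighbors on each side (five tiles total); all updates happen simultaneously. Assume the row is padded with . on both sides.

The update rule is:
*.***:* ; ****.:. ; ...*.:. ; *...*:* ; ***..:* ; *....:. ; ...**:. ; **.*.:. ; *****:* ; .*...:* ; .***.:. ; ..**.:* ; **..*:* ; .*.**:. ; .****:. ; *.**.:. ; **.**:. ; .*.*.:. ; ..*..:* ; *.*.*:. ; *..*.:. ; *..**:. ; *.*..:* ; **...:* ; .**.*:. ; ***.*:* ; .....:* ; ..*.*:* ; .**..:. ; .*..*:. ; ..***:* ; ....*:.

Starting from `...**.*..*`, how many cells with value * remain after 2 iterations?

4

*..*..*..*
*..*..*..*
count of *: 4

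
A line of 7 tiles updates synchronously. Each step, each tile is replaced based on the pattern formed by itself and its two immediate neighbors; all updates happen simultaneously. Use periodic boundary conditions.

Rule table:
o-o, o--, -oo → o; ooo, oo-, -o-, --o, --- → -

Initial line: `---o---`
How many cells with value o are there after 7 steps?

----o--
-----o-
------o
o------
-o-----
--o----
---o---
count of o: 1

1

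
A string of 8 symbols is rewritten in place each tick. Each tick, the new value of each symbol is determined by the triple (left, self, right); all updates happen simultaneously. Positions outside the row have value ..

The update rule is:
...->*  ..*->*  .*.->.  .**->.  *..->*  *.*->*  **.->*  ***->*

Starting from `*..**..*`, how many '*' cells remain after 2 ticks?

tick 1: .**.***.
tick 2: *.**.***
count of *: 6

6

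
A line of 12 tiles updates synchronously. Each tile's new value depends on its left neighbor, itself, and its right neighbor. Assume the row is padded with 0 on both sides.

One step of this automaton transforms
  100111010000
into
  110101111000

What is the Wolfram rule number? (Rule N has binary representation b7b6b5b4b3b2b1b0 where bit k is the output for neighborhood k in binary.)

position 4: 111 → 0  (bit 7 = 0)
position 5: 110 → 1  (bit 6 = 1)
position 6: 101 → 1  (bit 5 = 1)
position 1: 100 → 1  (bit 4 = 1)
position 3: 011 → 1  (bit 3 = 1)
position 0: 010 → 1  (bit 2 = 1)
position 2: 001 → 0  (bit 1 = 0)
position 9: 000 → 0  (bit 0 = 0)
bits b7..b0 = 01111100 = 124

124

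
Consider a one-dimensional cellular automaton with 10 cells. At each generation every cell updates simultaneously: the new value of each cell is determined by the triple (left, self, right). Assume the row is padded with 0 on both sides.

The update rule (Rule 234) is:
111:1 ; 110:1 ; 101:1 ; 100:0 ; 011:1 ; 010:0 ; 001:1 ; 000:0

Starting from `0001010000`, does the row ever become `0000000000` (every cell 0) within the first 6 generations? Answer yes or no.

generation 1: 0010100000
generation 2: 0101000000
generation 3: 1010000000
generation 4: 0100000000
generation 5: 1000000000
generation 6: 0000000000
all cells are 0 at generation 6

yes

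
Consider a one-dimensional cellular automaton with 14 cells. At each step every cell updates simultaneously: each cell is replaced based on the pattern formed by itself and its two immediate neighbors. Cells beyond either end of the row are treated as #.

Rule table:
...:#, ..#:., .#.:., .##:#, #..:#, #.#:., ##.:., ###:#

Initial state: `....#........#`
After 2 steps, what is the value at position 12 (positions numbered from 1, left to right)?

step 1: ###..#######.#
step 2: ##.#.######..#
position 12 holds .

.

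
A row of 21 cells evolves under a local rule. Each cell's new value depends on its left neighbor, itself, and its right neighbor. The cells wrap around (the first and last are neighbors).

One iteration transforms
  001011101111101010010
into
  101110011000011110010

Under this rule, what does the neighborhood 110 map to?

0

At position 6 the neighborhood is 110; the next row has 0 there.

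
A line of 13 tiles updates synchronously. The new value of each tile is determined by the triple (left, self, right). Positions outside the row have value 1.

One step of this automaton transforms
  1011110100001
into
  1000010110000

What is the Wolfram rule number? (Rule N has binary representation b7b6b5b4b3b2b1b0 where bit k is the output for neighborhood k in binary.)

84

position 3: 111 → 0  (bit 7 = 0)
position 0: 110 → 1  (bit 6 = 1)
position 1: 101 → 0  (bit 5 = 0)
position 8: 100 → 1  (bit 4 = 1)
position 2: 011 → 0  (bit 3 = 0)
position 7: 010 → 1  (bit 2 = 1)
position 11: 001 → 0  (bit 1 = 0)
position 9: 000 → 0  (bit 0 = 0)
bits b7..b0 = 01010100 = 84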